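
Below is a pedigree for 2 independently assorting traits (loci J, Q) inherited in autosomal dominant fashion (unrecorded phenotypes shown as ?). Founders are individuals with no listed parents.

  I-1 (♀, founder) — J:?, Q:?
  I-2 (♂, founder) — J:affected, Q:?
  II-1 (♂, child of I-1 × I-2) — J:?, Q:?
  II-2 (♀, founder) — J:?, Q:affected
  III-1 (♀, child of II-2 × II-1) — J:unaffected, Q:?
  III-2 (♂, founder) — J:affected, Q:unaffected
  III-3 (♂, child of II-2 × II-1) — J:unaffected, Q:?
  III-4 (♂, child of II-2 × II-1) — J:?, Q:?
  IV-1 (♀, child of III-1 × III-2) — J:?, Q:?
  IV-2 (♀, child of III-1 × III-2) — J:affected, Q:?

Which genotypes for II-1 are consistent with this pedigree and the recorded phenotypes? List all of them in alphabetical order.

II-1 ∈ {Jj QQ, Jj Qq, Jj qq, jj QQ, jj Qq, jj qq}

J/I-1 ? ·: jj|Jj|JJ
J/I-2 aff ·: Jj|JJ
J/II-1 ? I-1×I-2: jj|Jj
J/II-2 ? ·: jj|Jj
J/III-1 un II-2×II-1: jj
J/III-2 aff ·: Jj|JJ
J/III-3 un II-2×II-1: jj
J/III-4 ? II-2×II-1: jj|Jj|JJ
J/IV-1 ? III-1×III-2: jj|Jj
J/IV-2 aff III-1×III-2: Jj
⇒ J over [I-1,I-2,II-1,II-2,III-1,III-2,III-3,III-4,IV-1,IV-2]: 93 consistent
Q/I-1 ? ·: qq|Qq|QQ
Q/I-2 ? ·: qq|Qq|QQ
Q/II-1 ? I-1×I-2: qq|Qq|QQ
Q/II-2 aff ·: Qq|QQ
Q/III-1 ? II-2×II-1: qq|Qq|QQ
Q/III-2 un ·: qq
Q/III-3 ? II-2×II-1: qq|Qq|QQ
Q/III-4 ? II-2×II-1: qq|Qq|QQ
Q/IV-1 ? III-1×III-2: qq|Qq
Q/IV-2 ? III-1×III-2: qq|Qq
⇒ Q over [I-1,I-2,II-1,II-2,III-1,III-2,III-3,III-4,IV-1,IV-2]: 698 consistent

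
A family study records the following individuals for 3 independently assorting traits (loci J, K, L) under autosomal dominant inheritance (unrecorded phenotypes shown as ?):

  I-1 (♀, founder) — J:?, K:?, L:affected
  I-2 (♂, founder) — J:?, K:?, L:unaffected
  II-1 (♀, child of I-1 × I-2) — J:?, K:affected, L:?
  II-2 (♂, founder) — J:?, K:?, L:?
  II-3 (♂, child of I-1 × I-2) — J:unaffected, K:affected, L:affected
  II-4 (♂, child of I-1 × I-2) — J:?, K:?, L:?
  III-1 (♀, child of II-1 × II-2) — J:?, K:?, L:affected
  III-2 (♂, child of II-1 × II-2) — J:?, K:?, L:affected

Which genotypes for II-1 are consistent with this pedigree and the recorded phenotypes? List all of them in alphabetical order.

II-1 ∈ {JJ KK Ll, JJ KK ll, JJ Kk Ll, JJ Kk ll, Jj KK Ll, Jj KK ll, Jj Kk Ll, Jj Kk ll, jj KK Ll, jj KK ll, jj Kk Ll, jj Kk ll}

J/I-1 ? ·: jj|Jj
J/I-2 ? ·: jj|Jj
J/II-1 ? I-1×I-2: jj|Jj|JJ
J/II-2 ? ·: jj|Jj|JJ
J/II-3 un I-1×I-2: jj
J/II-4 ? I-1×I-2: jj|Jj|JJ
J/III-1 ? II-1×II-2: jj|Jj|JJ
J/III-2 ? II-1×II-2: jj|Jj|JJ
⇒ J over [I-1,I-2,II-1,II-2,II-3,II-4,III-1,III-2]: 185 consistent
K/I-1 ? ·: kk|Kk|KK
K/I-2 ? ·: kk|Kk|KK
K/II-1 aff I-1×I-2: Kk|KK
K/II-2 ? ·: kk|Kk|KK
K/II-3 aff I-1×I-2: Kk|KK
K/II-4 ? I-1×I-2: kk|Kk|KK
K/III-1 ? II-1×II-2: kk|Kk|KK
K/III-2 ? II-1×II-2: kk|Kk|KK
⇒ K over [I-1,I-2,II-1,II-2,II-3,II-4,III-1,III-2]: 430 consistent
L/I-1 aff ·: Ll|LL
L/I-2 un ·: ll
L/II-1 ? I-1×I-2: ll|Ll
L/II-2 ? ·: ll|Ll|LL
L/II-3 aff I-1×I-2: Ll
L/II-4 ? I-1×I-2: ll|Ll
L/III-1 aff II-1×II-2: Ll|LL
L/III-2 aff II-1×II-2: Ll|LL
⇒ L over [I-1,I-2,II-1,II-2,II-3,II-4,III-1,III-2]: 31 consistent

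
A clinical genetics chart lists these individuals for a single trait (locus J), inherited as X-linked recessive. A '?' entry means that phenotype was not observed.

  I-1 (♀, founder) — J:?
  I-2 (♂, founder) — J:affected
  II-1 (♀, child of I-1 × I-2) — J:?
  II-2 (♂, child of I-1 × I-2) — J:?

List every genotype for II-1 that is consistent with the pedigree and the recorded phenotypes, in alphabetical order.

II-1 ∈ {X^JX^j, X^jX^j}

J/I-1 ? ·: X^JX^J|X^JX^j|X^jX^j
J/I-2 aff ·: X^jY
J/II-1 ? I-1×I-2: X^JX^j|X^jX^j
J/II-2 ? I-1×I-2: X^JY|X^jY
⇒ J over [I-1,I-2,II-1,II-2]: 6 consistent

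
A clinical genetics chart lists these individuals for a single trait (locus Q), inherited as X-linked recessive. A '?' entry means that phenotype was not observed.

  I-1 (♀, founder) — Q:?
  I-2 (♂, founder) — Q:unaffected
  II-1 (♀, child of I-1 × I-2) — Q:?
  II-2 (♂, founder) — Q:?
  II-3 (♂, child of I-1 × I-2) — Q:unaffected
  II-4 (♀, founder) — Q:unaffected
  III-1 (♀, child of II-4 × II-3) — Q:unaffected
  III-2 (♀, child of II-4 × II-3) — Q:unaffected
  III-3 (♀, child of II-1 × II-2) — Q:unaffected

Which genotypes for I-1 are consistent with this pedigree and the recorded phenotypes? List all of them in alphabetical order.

I-1 ∈ {X^QX^Q, X^QX^q}

Q/I-1 ? ·: X^QX^Q|X^QX^q
Q/I-2 un ·: X^QY
Q/II-1 ? I-1×I-2: X^QX^Q|X^QX^q
Q/II-2 ? ·: X^QY|X^qY
Q/II-3 un I-1×I-2: X^QY
Q/II-4 un ·: X^QX^Q|X^QX^q
Q/III-1 un II-4×II-3: X^QX^Q|X^QX^q
Q/III-2 un II-4×II-3: X^QX^Q|X^QX^q
Q/III-3 un II-1×II-2: X^QX^Q|X^QX^q
⇒ Q over [I-1,I-2,II-1,II-2,II-3,II-4,III-1,III-2,III-3]: 35 consistent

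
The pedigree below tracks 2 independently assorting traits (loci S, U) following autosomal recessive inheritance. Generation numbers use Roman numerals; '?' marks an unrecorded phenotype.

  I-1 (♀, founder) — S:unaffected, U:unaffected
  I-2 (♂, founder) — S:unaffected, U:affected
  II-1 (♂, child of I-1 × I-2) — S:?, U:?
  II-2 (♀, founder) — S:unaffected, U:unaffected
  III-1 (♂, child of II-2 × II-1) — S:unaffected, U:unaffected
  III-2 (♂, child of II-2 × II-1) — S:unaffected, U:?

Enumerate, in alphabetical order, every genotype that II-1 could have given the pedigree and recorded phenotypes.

S/I-1 un ·: SS|Ss
S/I-2 un ·: SS|Ss
S/II-1 ? I-1×I-2: SS|Ss|ss
S/II-2 un ·: SS|Ss
S/III-1 un II-2×II-1: SS|Ss
S/III-2 un II-2×II-1: SS|Ss
⇒ S over [I-1,I-2,II-1,II-2,III-1,III-2]: 46 consistent
U/I-1 un ·: UU|Uu
U/I-2 aff ·: uu
U/II-1 ? I-1×I-2: Uu|uu
U/II-2 un ·: UU|Uu
U/III-1 un II-2×II-1: UU|Uu
U/III-2 ? II-2×II-1: UU|Uu|uu
⇒ U over [I-1,I-2,II-1,II-2,III-1,III-2]: 23 consistent

II-1 ∈ {SS Uu, SS uu, Ss Uu, Ss uu, ss Uu, ss uu}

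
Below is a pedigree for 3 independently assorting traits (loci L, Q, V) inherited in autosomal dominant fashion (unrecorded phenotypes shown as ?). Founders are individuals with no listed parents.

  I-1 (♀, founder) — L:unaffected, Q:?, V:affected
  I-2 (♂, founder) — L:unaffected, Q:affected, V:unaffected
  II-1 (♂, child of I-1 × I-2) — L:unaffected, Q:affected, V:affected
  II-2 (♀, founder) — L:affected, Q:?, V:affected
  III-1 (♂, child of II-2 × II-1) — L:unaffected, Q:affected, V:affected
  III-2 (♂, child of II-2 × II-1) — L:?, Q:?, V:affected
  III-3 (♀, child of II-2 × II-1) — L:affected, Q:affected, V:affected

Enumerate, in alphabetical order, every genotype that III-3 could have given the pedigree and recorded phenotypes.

L/I-1 un ·: ll
L/I-2 un ·: ll
L/II-1 un I-1×I-2: ll
L/II-2 aff ·: Ll
L/III-1 un II-2×II-1: ll
L/III-2 ? II-2×II-1: ll|Ll
L/III-3 aff II-2×II-1: Ll
⇒ L over [I-1,I-2,II-1,II-2,III-1,III-2,III-3]: 2 consistent
Q/I-1 ? ·: qq|Qq|QQ
Q/I-2 aff ·: Qq|QQ
Q/II-1 aff I-1×I-2: Qq|QQ
Q/II-2 ? ·: qq|Qq|QQ
Q/III-1 aff II-2×II-1: Qq|QQ
Q/III-2 ? II-2×II-1: qq|Qq|QQ
Q/III-3 aff II-2×II-1: Qq|QQ
⇒ Q over [I-1,I-2,II-1,II-2,III-1,III-2,III-3]: 150 consistent
V/I-1 aff ·: Vv|VV
V/I-2 un ·: vv
V/II-1 aff I-1×I-2: Vv
V/II-2 aff ·: Vv|VV
V/III-1 aff II-2×II-1: Vv|VV
V/III-2 aff II-2×II-1: Vv|VV
V/III-3 aff II-2×II-1: Vv|VV
⇒ V over [I-1,I-2,II-1,II-2,III-1,III-2,III-3]: 32 consistent

III-3 ∈ {Ll QQ VV, Ll QQ Vv, Ll Qq VV, Ll Qq Vv}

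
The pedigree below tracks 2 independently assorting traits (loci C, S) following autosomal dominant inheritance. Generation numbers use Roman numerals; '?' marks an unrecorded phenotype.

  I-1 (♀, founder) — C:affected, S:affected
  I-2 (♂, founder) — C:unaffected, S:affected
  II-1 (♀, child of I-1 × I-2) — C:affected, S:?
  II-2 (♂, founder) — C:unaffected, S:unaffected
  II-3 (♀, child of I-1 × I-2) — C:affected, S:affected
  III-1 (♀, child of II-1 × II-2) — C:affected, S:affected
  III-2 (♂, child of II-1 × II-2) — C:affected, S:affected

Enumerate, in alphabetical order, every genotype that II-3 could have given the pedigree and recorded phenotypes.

C/I-1 aff ·: Cc|CC
C/I-2 un ·: cc
C/II-1 aff I-1×I-2: Cc
C/II-2 un ·: cc
C/II-3 aff I-1×I-2: Cc
C/III-1 aff II-1×II-2: Cc
C/III-2 aff II-1×II-2: Cc
⇒ C over [I-1,I-2,II-1,II-2,II-3,III-1,III-2]: 2 consistent
S/I-1 aff ·: Ss|SS
S/I-2 aff ·: Ss|SS
S/II-1 ? I-1×I-2: Ss|SS
S/II-2 un ·: ss
S/II-3 aff I-1×I-2: Ss|SS
S/III-1 aff II-1×II-2: Ss
S/III-2 aff II-1×II-2: Ss
⇒ S over [I-1,I-2,II-1,II-2,II-3,III-1,III-2]: 13 consistent

II-3 ∈ {Cc SS, Cc Ss}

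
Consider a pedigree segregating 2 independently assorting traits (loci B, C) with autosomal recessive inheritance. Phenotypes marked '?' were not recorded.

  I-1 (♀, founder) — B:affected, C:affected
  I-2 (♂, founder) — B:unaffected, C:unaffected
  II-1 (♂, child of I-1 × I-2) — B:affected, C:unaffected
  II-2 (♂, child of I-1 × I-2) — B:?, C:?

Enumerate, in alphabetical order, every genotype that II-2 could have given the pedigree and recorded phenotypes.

B/I-1 aff ·: bb
B/I-2 un ·: Bb
B/II-1 aff I-1×I-2: bb
B/II-2 ? I-1×I-2: Bb|bb
⇒ B over [I-1,I-2,II-1,II-2]: 2 consistent
C/I-1 aff ·: cc
C/I-2 un ·: CC|Cc
C/II-1 un I-1×I-2: Cc
C/II-2 ? I-1×I-2: Cc|cc
⇒ C over [I-1,I-2,II-1,II-2]: 3 consistent

II-2 ∈ {Bb Cc, Bb cc, bb Cc, bb cc}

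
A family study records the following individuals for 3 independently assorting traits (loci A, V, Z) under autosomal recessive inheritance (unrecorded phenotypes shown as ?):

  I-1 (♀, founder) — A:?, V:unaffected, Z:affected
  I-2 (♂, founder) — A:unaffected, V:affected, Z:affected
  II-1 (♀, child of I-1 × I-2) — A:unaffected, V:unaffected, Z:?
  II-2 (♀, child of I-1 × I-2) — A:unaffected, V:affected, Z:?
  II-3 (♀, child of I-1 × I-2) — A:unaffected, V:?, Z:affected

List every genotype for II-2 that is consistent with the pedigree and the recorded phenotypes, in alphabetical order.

II-2 ∈ {AA vv zz, Aa vv zz}

A/I-1 ? ·: AA|Aa|aa
A/I-2 un ·: AA|Aa
A/II-1 un I-1×I-2: AA|Aa
A/II-2 un I-1×I-2: AA|Aa
A/II-3 un I-1×I-2: AA|Aa
⇒ A over [I-1,I-2,II-1,II-2,II-3]: 27 consistent
V/I-1 un ·: Vv
V/I-2 aff ·: vv
V/II-1 un I-1×I-2: Vv
V/II-2 aff I-1×I-2: vv
V/II-3 ? I-1×I-2: Vv|vv
⇒ V over [I-1,I-2,II-1,II-2,II-3]: 2 consistent
Z/I-1 aff ·: zz
Z/I-2 aff ·: zz
Z/II-1 ? I-1×I-2: zz
Z/II-2 ? I-1×I-2: zz
Z/II-3 aff I-1×I-2: zz
⇒ Z over [I-1,I-2,II-1,II-2,II-3]: 1 consistent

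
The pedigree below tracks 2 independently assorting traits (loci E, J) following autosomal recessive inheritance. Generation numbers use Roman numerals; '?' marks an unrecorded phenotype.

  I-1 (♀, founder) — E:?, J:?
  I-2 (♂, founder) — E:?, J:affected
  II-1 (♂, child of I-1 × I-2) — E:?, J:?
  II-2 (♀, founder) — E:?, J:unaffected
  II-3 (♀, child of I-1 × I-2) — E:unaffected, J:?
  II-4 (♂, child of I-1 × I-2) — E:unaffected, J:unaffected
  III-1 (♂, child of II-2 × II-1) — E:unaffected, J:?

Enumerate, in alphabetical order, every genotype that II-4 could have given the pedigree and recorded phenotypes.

II-4 ∈ {EE Jj, Ee Jj}

E/I-1 ? ·: EE|Ee|ee
E/I-2 ? ·: EE|Ee|ee
E/II-1 ? I-1×I-2: EE|Ee|ee
E/II-2 ? ·: EE|Ee|ee
E/II-3 un I-1×I-2: EE|Ee
E/II-4 un I-1×I-2: EE|Ee
E/III-1 un II-2×II-1: EE|Ee
⇒ E over [I-1,I-2,II-1,II-2,II-3,II-4,III-1]: 144 consistent
J/I-1 ? ·: JJ|Jj
J/I-2 aff ·: jj
J/II-1 ? I-1×I-2: Jj|jj
J/II-2 un ·: JJ|Jj
J/II-3 ? I-1×I-2: Jj|jj
J/II-4 un I-1×I-2: Jj
J/III-1 ? II-2×II-1: JJ|Jj|jj
⇒ J over [I-1,I-2,II-1,II-2,II-3,II-4,III-1]: 21 consistent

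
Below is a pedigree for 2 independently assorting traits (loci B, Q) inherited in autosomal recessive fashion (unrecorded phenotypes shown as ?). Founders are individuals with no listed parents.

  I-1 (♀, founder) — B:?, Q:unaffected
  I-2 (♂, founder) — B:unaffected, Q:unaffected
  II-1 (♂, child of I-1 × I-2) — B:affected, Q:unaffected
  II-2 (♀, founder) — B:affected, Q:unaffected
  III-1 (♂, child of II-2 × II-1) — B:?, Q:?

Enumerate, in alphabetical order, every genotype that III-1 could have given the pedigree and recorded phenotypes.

B/I-1 ? ·: Bb|bb
B/I-2 un ·: Bb
B/II-1 aff I-1×I-2: bb
B/II-2 aff ·: bb
B/III-1 ? II-2×II-1: bb
⇒ B over [I-1,I-2,II-1,II-2,III-1]: 2 consistent
Q/I-1 un ·: QQ|Qq
Q/I-2 un ·: QQ|Qq
Q/II-1 un I-1×I-2: QQ|Qq
Q/II-2 un ·: QQ|Qq
Q/III-1 ? II-2×II-1: QQ|Qq|qq
⇒ Q over [I-1,I-2,II-1,II-2,III-1]: 27 consistent

III-1 ∈ {bb QQ, bb Qq, bb qq}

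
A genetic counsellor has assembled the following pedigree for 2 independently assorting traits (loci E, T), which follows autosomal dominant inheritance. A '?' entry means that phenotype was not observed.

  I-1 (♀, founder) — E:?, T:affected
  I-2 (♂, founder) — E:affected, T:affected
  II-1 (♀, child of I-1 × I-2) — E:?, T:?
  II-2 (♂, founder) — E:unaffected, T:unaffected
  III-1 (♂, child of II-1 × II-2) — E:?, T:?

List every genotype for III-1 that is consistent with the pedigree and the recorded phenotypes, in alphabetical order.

E/I-1 ? ·: ee|Ee|EE
E/I-2 aff ·: Ee|EE
E/II-1 ? I-1×I-2: ee|Ee|EE
E/II-2 un ·: ee
E/III-1 ? II-1×II-2: ee|Ee
⇒ E over [I-1,I-2,II-1,II-2,III-1]: 16 consistent
T/I-1 aff ·: Tt|TT
T/I-2 aff ·: Tt|TT
T/II-1 ? I-1×I-2: tt|Tt|TT
T/II-2 un ·: tt
T/III-1 ? II-1×II-2: tt|Tt
⇒ T over [I-1,I-2,II-1,II-2,III-1]: 11 consistent

III-1 ∈ {Ee Tt, Ee tt, ee Tt, ee tt}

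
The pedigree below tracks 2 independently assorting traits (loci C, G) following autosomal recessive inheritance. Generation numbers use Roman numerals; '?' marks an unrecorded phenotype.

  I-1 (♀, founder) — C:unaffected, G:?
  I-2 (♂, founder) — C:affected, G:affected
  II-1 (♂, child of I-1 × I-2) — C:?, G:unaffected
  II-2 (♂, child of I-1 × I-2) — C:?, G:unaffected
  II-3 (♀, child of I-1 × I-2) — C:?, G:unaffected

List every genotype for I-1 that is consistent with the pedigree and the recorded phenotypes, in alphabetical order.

C/I-1 un ·: CC|Cc
C/I-2 aff ·: cc
C/II-1 ? I-1×I-2: Cc|cc
C/II-2 ? I-1×I-2: Cc|cc
C/II-3 ? I-1×I-2: Cc|cc
⇒ C over [I-1,I-2,II-1,II-2,II-3]: 9 consistent
G/I-1 ? ·: GG|Gg
G/I-2 aff ·: gg
G/II-1 un I-1×I-2: Gg
G/II-2 un I-1×I-2: Gg
G/II-3 un I-1×I-2: Gg
⇒ G over [I-1,I-2,II-1,II-2,II-3]: 2 consistent

I-1 ∈ {CC GG, CC Gg, Cc GG, Cc Gg}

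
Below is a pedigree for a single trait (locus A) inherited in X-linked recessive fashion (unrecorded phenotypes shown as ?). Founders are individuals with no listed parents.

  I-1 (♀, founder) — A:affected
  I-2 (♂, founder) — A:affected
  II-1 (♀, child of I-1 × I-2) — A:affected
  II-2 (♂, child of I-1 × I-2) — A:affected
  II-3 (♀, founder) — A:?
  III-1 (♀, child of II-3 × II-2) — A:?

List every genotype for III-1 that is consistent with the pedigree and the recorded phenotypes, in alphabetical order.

A/I-1 aff ·: X^aX^a
A/I-2 aff ·: X^aY
A/II-1 aff I-1×I-2: X^aX^a
A/II-2 aff I-1×I-2: X^aY
A/II-3 ? ·: X^AX^A|X^AX^a|X^aX^a
A/III-1 ? II-3×II-2: X^AX^a|X^aX^a
⇒ A over [I-1,I-2,II-1,II-2,II-3,III-1]: 4 consistent

III-1 ∈ {X^AX^a, X^aX^a}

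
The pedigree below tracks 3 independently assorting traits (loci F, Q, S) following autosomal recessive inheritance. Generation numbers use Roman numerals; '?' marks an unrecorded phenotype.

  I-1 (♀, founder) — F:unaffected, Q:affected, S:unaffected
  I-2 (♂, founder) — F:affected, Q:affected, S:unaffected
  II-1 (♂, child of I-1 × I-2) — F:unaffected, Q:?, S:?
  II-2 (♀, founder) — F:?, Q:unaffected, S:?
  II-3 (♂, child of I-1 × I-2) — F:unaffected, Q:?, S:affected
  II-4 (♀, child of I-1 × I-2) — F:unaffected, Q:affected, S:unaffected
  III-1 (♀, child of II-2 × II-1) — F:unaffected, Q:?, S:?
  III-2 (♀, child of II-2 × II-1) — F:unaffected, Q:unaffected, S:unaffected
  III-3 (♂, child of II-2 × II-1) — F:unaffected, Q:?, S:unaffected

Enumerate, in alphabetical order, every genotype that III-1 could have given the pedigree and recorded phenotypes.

III-1 ∈ {FF Qq SS, FF Qq Ss, FF Qq ss, FF qq SS, FF qq Ss, FF qq ss, Ff Qq SS, Ff Qq Ss, Ff Qq ss, Ff qq SS, Ff qq Ss, Ff qq ss}

F/I-1 un ·: FF|Ff
F/I-2 aff ·: ff
F/II-1 un I-1×I-2: Ff
F/II-2 ? ·: FF|Ff|ff
F/II-3 un I-1×I-2: Ff
F/II-4 un I-1×I-2: Ff
F/III-1 un II-2×II-1: FF|Ff
F/III-2 un II-2×II-1: FF|Ff
F/III-3 un II-2×II-1: FF|Ff
⇒ F over [I-1,I-2,II-1,II-2,II-3,II-4,III-1,III-2,III-3]: 34 consistent
Q/I-1 aff ·: qq
Q/I-2 aff ·: qq
Q/II-1 ? I-1×I-2: qq
Q/II-2 un ·: QQ|Qq
Q/II-3 ? I-1×I-2: qq
Q/II-4 aff I-1×I-2: qq
Q/III-1 ? II-2×II-1: Qq|qq
Q/III-2 un II-2×II-1: Qq
Q/III-3 ? II-2×II-1: Qq|qq
⇒ Q over [I-1,I-2,II-1,II-2,II-3,II-4,III-1,III-2,III-3]: 5 consistent
S/I-1 un ·: Ss
S/I-2 un ·: Ss
S/II-1 ? I-1×I-2: SS|Ss|ss
S/II-2 ? ·: SS|Ss|ss
S/II-3 aff I-1×I-2: ss
S/II-4 un I-1×I-2: SS|Ss
S/III-1 ? II-2×II-1: SS|Ss|ss
S/III-2 un II-2×II-1: SS|Ss
S/III-3 un II-2×II-1: SS|Ss
⇒ S over [I-1,I-2,II-1,II-2,II-3,II-4,III-1,III-2,III-3]: 70 consistent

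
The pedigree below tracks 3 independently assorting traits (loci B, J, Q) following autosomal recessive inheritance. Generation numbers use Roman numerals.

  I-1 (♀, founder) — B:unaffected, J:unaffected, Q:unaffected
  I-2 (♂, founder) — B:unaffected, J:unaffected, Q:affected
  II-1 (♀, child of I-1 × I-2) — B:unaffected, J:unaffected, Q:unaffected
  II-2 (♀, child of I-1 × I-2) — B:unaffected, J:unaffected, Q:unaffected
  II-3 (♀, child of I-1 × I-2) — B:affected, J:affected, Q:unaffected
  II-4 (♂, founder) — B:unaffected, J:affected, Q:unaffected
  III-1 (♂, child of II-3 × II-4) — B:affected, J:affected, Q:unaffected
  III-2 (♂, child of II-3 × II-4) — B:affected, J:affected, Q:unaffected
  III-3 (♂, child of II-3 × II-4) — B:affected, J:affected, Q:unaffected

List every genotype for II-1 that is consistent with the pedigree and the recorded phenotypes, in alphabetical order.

II-1 ∈ {BB JJ Qq, BB Jj Qq, Bb JJ Qq, Bb Jj Qq}

B/I-1 un ·: Bb
B/I-2 un ·: Bb
B/II-1 un I-1×I-2: BB|Bb
B/II-2 un I-1×I-2: BB|Bb
B/II-3 aff I-1×I-2: bb
B/II-4 un ·: Bb
B/III-1 aff II-3×II-4: bb
B/III-2 aff II-3×II-4: bb
B/III-3 aff II-3×II-4: bb
⇒ B over [I-1,I-2,II-1,II-2,II-3,II-4,III-1,III-2,III-3]: 4 consistent
J/I-1 un ·: Jj
J/I-2 un ·: Jj
J/II-1 un I-1×I-2: JJ|Jj
J/II-2 un I-1×I-2: JJ|Jj
J/II-3 aff I-1×I-2: jj
J/II-4 aff ·: jj
J/III-1 aff II-3×II-4: jj
J/III-2 aff II-3×II-4: jj
J/III-3 aff II-3×II-4: jj
⇒ J over [I-1,I-2,II-1,II-2,II-3,II-4,III-1,III-2,III-3]: 4 consistent
Q/I-1 un ·: QQ|Qq
Q/I-2 aff ·: qq
Q/II-1 un I-1×I-2: Qq
Q/II-2 un I-1×I-2: Qq
Q/II-3 un I-1×I-2: Qq
Q/II-4 un ·: QQ|Qq
Q/III-1 un II-3×II-4: QQ|Qq
Q/III-2 un II-3×II-4: QQ|Qq
Q/III-3 un II-3×II-4: QQ|Qq
⇒ Q over [I-1,I-2,II-1,II-2,II-3,II-4,III-1,III-2,III-3]: 32 consistent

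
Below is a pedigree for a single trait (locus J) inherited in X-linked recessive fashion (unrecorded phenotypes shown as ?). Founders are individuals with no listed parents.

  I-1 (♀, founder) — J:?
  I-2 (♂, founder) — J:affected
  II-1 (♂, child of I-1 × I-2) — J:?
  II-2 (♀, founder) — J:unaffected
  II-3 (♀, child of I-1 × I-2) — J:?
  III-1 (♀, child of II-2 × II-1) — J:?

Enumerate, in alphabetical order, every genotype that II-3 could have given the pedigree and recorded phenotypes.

II-3 ∈ {X^JX^j, X^jX^j}

J/I-1 ? ·: X^JX^J|X^JX^j|X^jX^j
J/I-2 aff ·: X^jY
J/II-1 ? I-1×I-2: X^JY|X^jY
J/II-2 un ·: X^JX^J|X^JX^j
J/II-3 ? I-1×I-2: X^JX^j|X^jX^j
J/III-1 ? II-2×II-1: X^JX^J|X^JX^j|X^jX^j
⇒ J over [I-1,I-2,II-1,II-2,II-3,III-1]: 18 consistent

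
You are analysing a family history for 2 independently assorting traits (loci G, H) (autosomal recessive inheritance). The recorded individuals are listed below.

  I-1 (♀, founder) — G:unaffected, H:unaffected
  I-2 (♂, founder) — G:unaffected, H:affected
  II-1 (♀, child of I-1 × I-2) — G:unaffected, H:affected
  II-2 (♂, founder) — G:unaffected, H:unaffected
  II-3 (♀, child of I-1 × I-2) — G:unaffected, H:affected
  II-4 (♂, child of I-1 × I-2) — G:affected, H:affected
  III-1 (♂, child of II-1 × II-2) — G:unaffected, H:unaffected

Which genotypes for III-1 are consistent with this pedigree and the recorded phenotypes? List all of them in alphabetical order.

G/I-1 un ·: Gg
G/I-2 un ·: Gg
G/II-1 un I-1×I-2: GG|Gg
G/II-2 un ·: GG|Gg
G/II-3 un I-1×I-2: GG|Gg
G/II-4 aff I-1×I-2: gg
G/III-1 un II-1×II-2: GG|Gg
⇒ G over [I-1,I-2,II-1,II-2,II-3,II-4,III-1]: 14 consistent
H/I-1 un ·: Hh
H/I-2 aff ·: hh
H/II-1 aff I-1×I-2: hh
H/II-2 un ·: HH|Hh
H/II-3 aff I-1×I-2: hh
H/II-4 aff I-1×I-2: hh
H/III-1 un II-1×II-2: Hh
⇒ H over [I-1,I-2,II-1,II-2,II-3,II-4,III-1]: 2 consistent

III-1 ∈ {GG Hh, Gg Hh}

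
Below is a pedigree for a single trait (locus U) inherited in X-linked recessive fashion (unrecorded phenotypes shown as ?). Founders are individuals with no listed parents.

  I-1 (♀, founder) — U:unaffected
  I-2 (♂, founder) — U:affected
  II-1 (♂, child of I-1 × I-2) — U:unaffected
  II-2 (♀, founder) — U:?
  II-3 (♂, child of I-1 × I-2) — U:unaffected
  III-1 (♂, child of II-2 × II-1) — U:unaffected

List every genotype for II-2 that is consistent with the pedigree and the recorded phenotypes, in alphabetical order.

II-2 ∈ {X^UX^U, X^UX^u}

U/I-1 un ·: X^UX^U|X^UX^u
U/I-2 aff ·: X^uY
U/II-1 un I-1×I-2: X^UY
U/II-2 ? ·: X^UX^U|X^UX^u
U/II-3 un I-1×I-2: X^UY
U/III-1 un II-2×II-1: X^UY
⇒ U over [I-1,I-2,II-1,II-2,II-3,III-1]: 4 consistent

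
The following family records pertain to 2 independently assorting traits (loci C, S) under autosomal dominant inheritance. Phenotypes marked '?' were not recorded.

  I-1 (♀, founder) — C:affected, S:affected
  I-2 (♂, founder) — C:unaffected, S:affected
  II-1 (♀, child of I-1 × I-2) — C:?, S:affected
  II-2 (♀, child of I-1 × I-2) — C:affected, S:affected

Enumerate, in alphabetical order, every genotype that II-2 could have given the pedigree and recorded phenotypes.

C/I-1 aff ·: Cc|CC
C/I-2 un ·: cc
C/II-1 ? I-1×I-2: cc|Cc
C/II-2 aff I-1×I-2: Cc
⇒ C over [I-1,I-2,II-1,II-2]: 3 consistent
S/I-1 aff ·: Ss|SS
S/I-2 aff ·: Ss|SS
S/II-1 aff I-1×I-2: Ss|SS
S/II-2 aff I-1×I-2: Ss|SS
⇒ S over [I-1,I-2,II-1,II-2]: 13 consistent

II-2 ∈ {Cc SS, Cc Ss}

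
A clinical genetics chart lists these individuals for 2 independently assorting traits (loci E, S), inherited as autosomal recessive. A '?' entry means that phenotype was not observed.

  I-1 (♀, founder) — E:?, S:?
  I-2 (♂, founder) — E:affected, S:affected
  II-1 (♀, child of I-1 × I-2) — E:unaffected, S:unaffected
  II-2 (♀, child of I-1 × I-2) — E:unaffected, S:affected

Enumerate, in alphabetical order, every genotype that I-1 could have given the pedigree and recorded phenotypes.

I-1 ∈ {EE Ss, Ee Ss}

E/I-1 ? ·: EE|Ee
E/I-2 aff ·: ee
E/II-1 un I-1×I-2: Ee
E/II-2 un I-1×I-2: Ee
⇒ E over [I-1,I-2,II-1,II-2]: 2 consistent
S/I-1 ? ·: Ss
S/I-2 aff ·: ss
S/II-1 un I-1×I-2: Ss
S/II-2 aff I-1×I-2: ss
⇒ S over [I-1,I-2,II-1,II-2]: 1 consistent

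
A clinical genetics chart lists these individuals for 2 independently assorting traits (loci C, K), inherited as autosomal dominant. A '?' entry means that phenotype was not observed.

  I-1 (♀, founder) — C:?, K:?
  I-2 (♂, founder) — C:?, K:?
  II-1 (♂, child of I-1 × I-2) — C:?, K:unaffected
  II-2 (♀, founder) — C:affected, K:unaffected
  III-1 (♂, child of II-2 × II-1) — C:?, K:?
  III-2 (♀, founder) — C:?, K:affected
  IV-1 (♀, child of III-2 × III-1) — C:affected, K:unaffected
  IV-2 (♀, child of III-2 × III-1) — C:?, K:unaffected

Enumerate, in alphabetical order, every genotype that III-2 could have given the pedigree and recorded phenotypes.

III-2 ∈ {CC Kk, Cc Kk, cc Kk}

C/I-1 ? ·: cc|Cc|CC
C/I-2 ? ·: cc|Cc|CC
C/II-1 ? I-1×I-2: cc|Cc|CC
C/II-2 aff ·: Cc|CC
C/III-1 ? II-2×II-1: cc|Cc|CC
C/III-2 ? ·: cc|Cc|CC
C/IV-1 aff III-2×III-1: Cc|CC
C/IV-2 ? III-2×III-1: cc|Cc|CC
⇒ C over [I-1,I-2,II-1,II-2,III-1,III-2,IV-1,IV-2]: 477 consistent
K/I-1 ? ·: kk|Kk
K/I-2 ? ·: kk|Kk
K/II-1 un I-1×I-2: kk
K/II-2 un ·: kk
K/III-1 ? II-2×II-1: kk
K/III-2 aff ·: Kk
K/IV-1 un III-2×III-1: kk
K/IV-2 un III-2×III-1: kk
⇒ K over [I-1,I-2,II-1,II-2,III-1,III-2,IV-1,IV-2]: 4 consistent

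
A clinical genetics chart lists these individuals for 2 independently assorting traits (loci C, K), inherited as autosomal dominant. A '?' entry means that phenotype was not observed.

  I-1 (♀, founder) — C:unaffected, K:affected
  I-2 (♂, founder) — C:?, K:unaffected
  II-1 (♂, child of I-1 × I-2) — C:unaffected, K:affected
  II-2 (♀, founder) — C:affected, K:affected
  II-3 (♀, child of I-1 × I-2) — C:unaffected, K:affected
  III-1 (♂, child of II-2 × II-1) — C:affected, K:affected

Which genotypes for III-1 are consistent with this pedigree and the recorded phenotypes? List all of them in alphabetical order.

III-1 ∈ {Cc KK, Cc Kk}

C/I-1 un ·: cc
C/I-2 ? ·: cc|Cc
C/II-1 un I-1×I-2: cc
C/II-2 aff ·: Cc|CC
C/II-3 un I-1×I-2: cc
C/III-1 aff II-2×II-1: Cc
⇒ C over [I-1,I-2,II-1,II-2,II-3,III-1]: 4 consistent
K/I-1 aff ·: Kk|KK
K/I-2 un ·: kk
K/II-1 aff I-1×I-2: Kk
K/II-2 aff ·: Kk|KK
K/II-3 aff I-1×I-2: Kk
K/III-1 aff II-2×II-1: Kk|KK
⇒ K over [I-1,I-2,II-1,II-2,II-3,III-1]: 8 consistent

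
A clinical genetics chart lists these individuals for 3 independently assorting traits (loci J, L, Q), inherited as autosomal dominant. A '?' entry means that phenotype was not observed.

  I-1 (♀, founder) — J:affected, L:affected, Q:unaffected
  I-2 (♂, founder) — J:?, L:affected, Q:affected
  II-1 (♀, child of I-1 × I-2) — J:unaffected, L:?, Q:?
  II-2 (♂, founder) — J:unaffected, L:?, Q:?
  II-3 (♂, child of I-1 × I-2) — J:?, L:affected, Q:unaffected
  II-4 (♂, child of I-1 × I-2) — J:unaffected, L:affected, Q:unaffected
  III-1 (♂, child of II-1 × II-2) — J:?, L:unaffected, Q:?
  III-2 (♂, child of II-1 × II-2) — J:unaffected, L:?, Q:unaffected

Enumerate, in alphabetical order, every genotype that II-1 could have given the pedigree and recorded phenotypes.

II-1 ∈ {jj Ll Qq, jj Ll qq, jj ll Qq, jj ll qq}

J/I-1 aff ·: Jj
J/I-2 ? ·: jj|Jj
J/II-1 un I-1×I-2: jj
J/II-2 un ·: jj
J/II-3 ? I-1×I-2: jj|Jj|JJ
J/II-4 un I-1×I-2: jj
J/III-1 ? II-1×II-2: jj
J/III-2 un II-1×II-2: jj
⇒ J over [I-1,I-2,II-1,II-2,II-3,II-4,III-1,III-2]: 5 consistent
L/I-1 aff ·: Ll|LL
L/I-2 aff ·: Ll|LL
L/II-1 ? I-1×I-2: ll|Ll
L/II-2 ? ·: ll|Ll
L/II-3 aff I-1×I-2: Ll|LL
L/II-4 aff I-1×I-2: Ll|LL
L/III-1 un II-1×II-2: ll
L/III-2 ? II-1×II-2: ll|Ll|LL
⇒ L over [I-1,I-2,II-1,II-2,II-3,II-4,III-1,III-2]: 72 consistent
Q/I-1 un ·: qq
Q/I-2 aff ·: Qq
Q/II-1 ? I-1×I-2: qq|Qq
Q/II-2 ? ·: qq|Qq
Q/II-3 un I-1×I-2: qq
Q/II-4 un I-1×I-2: qq
Q/III-1 ? II-1×II-2: qq|Qq|QQ
Q/III-2 un II-1×II-2: qq
⇒ Q over [I-1,I-2,II-1,II-2,II-3,II-4,III-1,III-2]: 8 consistent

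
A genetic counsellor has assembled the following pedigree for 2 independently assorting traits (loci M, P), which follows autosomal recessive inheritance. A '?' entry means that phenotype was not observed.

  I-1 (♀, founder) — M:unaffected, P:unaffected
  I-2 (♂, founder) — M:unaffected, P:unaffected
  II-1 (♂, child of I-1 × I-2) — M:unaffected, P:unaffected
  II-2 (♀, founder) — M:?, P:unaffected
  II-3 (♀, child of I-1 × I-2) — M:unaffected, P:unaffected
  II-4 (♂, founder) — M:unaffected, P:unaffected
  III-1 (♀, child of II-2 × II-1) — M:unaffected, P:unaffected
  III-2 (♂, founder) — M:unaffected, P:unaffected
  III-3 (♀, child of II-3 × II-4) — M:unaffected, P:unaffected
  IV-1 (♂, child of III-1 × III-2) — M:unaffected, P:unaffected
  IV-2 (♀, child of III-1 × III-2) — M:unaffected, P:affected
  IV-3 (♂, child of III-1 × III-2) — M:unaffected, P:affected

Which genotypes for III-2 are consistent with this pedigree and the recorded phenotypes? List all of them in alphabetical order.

III-2 ∈ {MM Pp, Mm Pp}

M/I-1 un ·: MM|Mm
M/I-2 un ·: MM|Mm
M/II-1 un I-1×I-2: MM|Mm
M/II-2 ? ·: MM|Mm|mm
M/II-3 un I-1×I-2: MM|Mm
M/II-4 un ·: MM|Mm
M/III-1 un II-2×II-1: MM|Mm
M/III-2 un ·: MM|Mm
M/III-3 un II-3×II-4: MM|Mm
M/IV-1 un III-1×III-2: MM|Mm
M/IV-2 un III-1×III-2: MM|Mm
M/IV-3 un III-1×III-2: MM|Mm
⇒ M over [I-1,I-2,II-1,II-2,II-3,II-4,III-1,III-2,III-3,IV-1,IV-2,IV-3]: 2586 consistent
P/I-1 un ·: PP|Pp
P/I-2 un ·: PP|Pp
P/II-1 un I-1×I-2: PP|Pp
P/II-2 un ·: PP|Pp
P/II-3 un I-1×I-2: PP|Pp
P/II-4 un ·: PP|Pp
P/III-1 un II-2×II-1: Pp
P/III-2 un ·: Pp
P/III-3 un II-3×II-4: PP|Pp
P/IV-1 un III-1×III-2: PP|Pp
P/IV-2 aff III-1×III-2: pp
P/IV-3 aff III-1×III-2: pp
⇒ P over [I-1,I-2,II-1,II-2,II-3,II-4,III-1,III-2,III-3,IV-1,IV-2,IV-3]: 132 consistent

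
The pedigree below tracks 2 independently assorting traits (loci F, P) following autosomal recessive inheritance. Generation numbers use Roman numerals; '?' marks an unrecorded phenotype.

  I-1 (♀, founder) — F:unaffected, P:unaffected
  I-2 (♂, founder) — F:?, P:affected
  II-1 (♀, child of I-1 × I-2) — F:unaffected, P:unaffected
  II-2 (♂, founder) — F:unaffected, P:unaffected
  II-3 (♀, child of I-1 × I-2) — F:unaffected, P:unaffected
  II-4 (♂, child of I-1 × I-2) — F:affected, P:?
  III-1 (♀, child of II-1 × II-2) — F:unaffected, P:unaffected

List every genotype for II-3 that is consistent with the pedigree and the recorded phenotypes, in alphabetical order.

F/I-1 un ·: Ff
F/I-2 ? ·: Ff|ff
F/II-1 un I-1×I-2: FF|Ff
F/II-2 un ·: FF|Ff
F/II-3 un I-1×I-2: FF|Ff
F/II-4 aff I-1×I-2: ff
F/III-1 un II-1×II-2: FF|Ff
⇒ F over [I-1,I-2,II-1,II-2,II-3,II-4,III-1]: 18 consistent
P/I-1 un ·: PP|Pp
P/I-2 aff ·: pp
P/II-1 un I-1×I-2: Pp
P/II-2 un ·: PP|Pp
P/II-3 un I-1×I-2: Pp
P/II-4 ? I-1×I-2: Pp|pp
P/III-1 un II-1×II-2: PP|Pp
⇒ P over [I-1,I-2,II-1,II-2,II-3,II-4,III-1]: 12 consistent

II-3 ∈ {FF Pp, Ff Pp}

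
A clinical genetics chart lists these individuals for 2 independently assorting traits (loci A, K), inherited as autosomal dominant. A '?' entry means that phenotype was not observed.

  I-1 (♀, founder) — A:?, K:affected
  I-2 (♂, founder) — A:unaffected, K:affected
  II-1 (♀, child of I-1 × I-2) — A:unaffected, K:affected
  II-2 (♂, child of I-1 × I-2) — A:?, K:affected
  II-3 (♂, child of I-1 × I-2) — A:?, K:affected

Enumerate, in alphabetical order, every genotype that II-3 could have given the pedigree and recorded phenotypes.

A/I-1 ? ·: aa|Aa
A/I-2 un ·: aa
A/II-1 un I-1×I-2: aa
A/II-2 ? I-1×I-2: aa|Aa
A/II-3 ? I-1×I-2: aa|Aa
⇒ A over [I-1,I-2,II-1,II-2,II-3]: 5 consistent
K/I-1 aff ·: Kk|KK
K/I-2 aff ·: Kk|KK
K/II-1 aff I-1×I-2: Kk|KK
K/II-2 aff I-1×I-2: Kk|KK
K/II-3 aff I-1×I-2: Kk|KK
⇒ K over [I-1,I-2,II-1,II-2,II-3]: 25 consistent

II-3 ∈ {Aa KK, Aa Kk, aa KK, aa Kk}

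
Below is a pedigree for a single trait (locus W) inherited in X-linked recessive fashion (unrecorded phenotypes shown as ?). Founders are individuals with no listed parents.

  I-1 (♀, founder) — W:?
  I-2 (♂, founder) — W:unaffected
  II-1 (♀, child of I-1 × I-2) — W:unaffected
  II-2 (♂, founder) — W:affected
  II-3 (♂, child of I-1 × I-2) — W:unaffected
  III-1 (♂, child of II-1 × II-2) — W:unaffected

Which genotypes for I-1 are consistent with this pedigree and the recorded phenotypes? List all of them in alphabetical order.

I-1 ∈ {X^WX^W, X^WX^w}

W/I-1 ? ·: X^WX^W|X^WX^w
W/I-2 un ·: X^WY
W/II-1 un I-1×I-2: X^WX^W|X^WX^w
W/II-2 aff ·: X^wY
W/II-3 un I-1×I-2: X^WY
W/III-1 un II-1×II-2: X^WY
⇒ W over [I-1,I-2,II-1,II-2,II-3,III-1]: 3 consistent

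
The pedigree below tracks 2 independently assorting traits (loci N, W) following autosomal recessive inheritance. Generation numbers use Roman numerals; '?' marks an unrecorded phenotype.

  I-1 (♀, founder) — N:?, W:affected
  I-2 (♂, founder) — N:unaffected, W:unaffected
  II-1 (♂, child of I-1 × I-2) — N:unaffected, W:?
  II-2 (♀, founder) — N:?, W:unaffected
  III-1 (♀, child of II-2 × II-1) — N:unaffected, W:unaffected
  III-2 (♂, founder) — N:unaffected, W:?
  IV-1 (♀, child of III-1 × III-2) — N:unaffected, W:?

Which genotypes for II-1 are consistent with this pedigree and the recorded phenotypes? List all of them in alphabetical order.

II-1 ∈ {NN Ww, NN ww, Nn Ww, Nn ww}

N/I-1 ? ·: NN|Nn|nn
N/I-2 un ·: NN|Nn
N/II-1 un I-1×I-2: NN|Nn
N/II-2 ? ·: NN|Nn|nn
N/III-1 un II-2×II-1: NN|Nn
N/III-2 un ·: NN|Nn
N/IV-1 un III-1×III-2: NN|Nn
⇒ N over [I-1,I-2,II-1,II-2,III-1,III-2,IV-1]: 146 consistent
W/I-1 aff ·: ww
W/I-2 un ·: WW|Ww
W/II-1 ? I-1×I-2: Ww|ww
W/II-2 un ·: WW|Ww
W/III-1 un II-2×II-1: WW|Ww
W/III-2 ? ·: WW|Ww|ww
W/IV-1 ? III-1×III-2: WW|Ww|ww
⇒ W over [I-1,I-2,II-1,II-2,III-1,III-2,IV-1]: 58 consistent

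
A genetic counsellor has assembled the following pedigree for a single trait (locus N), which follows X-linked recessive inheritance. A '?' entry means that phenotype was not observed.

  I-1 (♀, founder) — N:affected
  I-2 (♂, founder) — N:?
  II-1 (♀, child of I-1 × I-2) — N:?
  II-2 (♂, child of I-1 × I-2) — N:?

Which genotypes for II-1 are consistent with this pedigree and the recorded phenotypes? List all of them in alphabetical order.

II-1 ∈ {X^NX^n, X^nX^n}

N/I-1 aff ·: X^nX^n
N/I-2 ? ·: X^NY|X^nY
N/II-1 ? I-1×I-2: X^NX^n|X^nX^n
N/II-2 ? I-1×I-2: X^nY
⇒ N over [I-1,I-2,II-1,II-2]: 2 consistent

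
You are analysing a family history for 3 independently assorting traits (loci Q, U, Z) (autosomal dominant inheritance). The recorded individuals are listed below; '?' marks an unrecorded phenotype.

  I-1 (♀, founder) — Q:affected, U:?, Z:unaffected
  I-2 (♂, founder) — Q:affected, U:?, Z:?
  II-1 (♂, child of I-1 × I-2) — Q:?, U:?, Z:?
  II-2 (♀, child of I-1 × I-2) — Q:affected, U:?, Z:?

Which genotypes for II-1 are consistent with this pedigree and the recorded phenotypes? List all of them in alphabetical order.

Q/I-1 aff ·: Qq|QQ
Q/I-2 aff ·: Qq|QQ
Q/II-1 ? I-1×I-2: qq|Qq|QQ
Q/II-2 aff I-1×I-2: Qq|QQ
⇒ Q over [I-1,I-2,II-1,II-2]: 15 consistent
U/I-1 ? ·: uu|Uu|UU
U/I-2 ? ·: uu|Uu|UU
U/II-1 ? I-1×I-2: uu|Uu|UU
U/II-2 ? I-1×I-2: uu|Uu|UU
⇒ U over [I-1,I-2,II-1,II-2]: 29 consistent
Z/I-1 un ·: zz
Z/I-2 ? ·: zz|Zz|ZZ
Z/II-1 ? I-1×I-2: zz|Zz
Z/II-2 ? I-1×I-2: zz|Zz
⇒ Z over [I-1,I-2,II-1,II-2]: 6 consistent

II-1 ∈ {QQ UU Zz, QQ UU zz, QQ Uu Zz, QQ Uu zz, QQ uu Zz, QQ uu zz, Qq UU Zz, Qq UU zz, Qq Uu Zz, Qq Uu zz, Qq uu Zz, Qq uu zz, qq UU Zz, qq UU zz, qq Uu Zz, qq Uu zz, qq uu Zz, qq uu zz}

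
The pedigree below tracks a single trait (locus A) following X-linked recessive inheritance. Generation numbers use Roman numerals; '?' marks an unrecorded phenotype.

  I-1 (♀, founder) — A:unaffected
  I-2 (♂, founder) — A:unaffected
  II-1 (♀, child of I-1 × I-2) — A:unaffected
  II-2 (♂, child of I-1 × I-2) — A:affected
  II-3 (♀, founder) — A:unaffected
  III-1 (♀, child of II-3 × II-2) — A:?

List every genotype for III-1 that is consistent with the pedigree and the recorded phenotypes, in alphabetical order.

III-1 ∈ {X^AX^a, X^aX^a}

A/I-1 un ·: X^AX^a
A/I-2 un ·: X^AY
A/II-1 un I-1×I-2: X^AX^A|X^AX^a
A/II-2 aff I-1×I-2: X^aY
A/II-3 un ·: X^AX^A|X^AX^a
A/III-1 ? II-3×II-2: X^AX^a|X^aX^a
⇒ A over [I-1,I-2,II-1,II-2,II-3,III-1]: 6 consistent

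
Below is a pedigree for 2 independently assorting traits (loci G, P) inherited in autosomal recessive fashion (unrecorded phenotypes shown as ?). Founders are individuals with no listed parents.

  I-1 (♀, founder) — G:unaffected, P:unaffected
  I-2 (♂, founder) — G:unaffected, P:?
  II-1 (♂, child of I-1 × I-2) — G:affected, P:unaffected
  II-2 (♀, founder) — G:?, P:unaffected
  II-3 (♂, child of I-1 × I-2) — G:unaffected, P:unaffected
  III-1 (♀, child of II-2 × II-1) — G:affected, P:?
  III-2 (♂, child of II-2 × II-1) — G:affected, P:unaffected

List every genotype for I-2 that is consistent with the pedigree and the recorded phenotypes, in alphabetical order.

I-2 ∈ {Gg PP, Gg Pp, Gg pp}

G/I-1 un ·: Gg
G/I-2 un ·: Gg
G/II-1 aff I-1×I-2: gg
G/II-2 ? ·: Gg|gg
G/II-3 un I-1×I-2: GG|Gg
G/III-1 aff II-2×II-1: gg
G/III-2 aff II-2×II-1: gg
⇒ G over [I-1,I-2,II-1,II-2,II-3,III-1,III-2]: 4 consistent
P/I-1 un ·: PP|Pp
P/I-2 ? ·: PP|Pp|pp
P/II-1 un I-1×I-2: PP|Pp
P/II-2 un ·: PP|Pp
P/II-3 un I-1×I-2: PP|Pp
P/III-1 ? II-2×II-1: PP|Pp|pp
P/III-2 un II-2×II-1: PP|Pp
⇒ P over [I-1,I-2,II-1,II-2,II-3,III-1,III-2]: 115 consistent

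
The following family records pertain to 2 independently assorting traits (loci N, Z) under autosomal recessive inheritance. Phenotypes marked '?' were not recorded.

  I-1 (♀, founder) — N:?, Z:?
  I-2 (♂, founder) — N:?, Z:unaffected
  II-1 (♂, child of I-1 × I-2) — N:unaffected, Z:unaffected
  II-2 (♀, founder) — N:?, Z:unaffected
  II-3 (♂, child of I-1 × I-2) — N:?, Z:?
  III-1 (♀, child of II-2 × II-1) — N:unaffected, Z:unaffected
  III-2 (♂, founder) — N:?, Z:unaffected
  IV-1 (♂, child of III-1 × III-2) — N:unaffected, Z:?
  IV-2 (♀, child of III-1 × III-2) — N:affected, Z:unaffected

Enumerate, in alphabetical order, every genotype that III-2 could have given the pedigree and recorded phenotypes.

N/I-1 ? ·: NN|Nn|nn
N/I-2 ? ·: NN|Nn|nn
N/II-1 un I-1×I-2: NN|Nn
N/II-2 ? ·: NN|Nn|nn
N/II-3 ? I-1×I-2: NN|Nn|nn
N/III-1 un II-2×II-1: Nn
N/III-2 ? ·: Nn|nn
N/IV-1 un III-1×III-2: NN|Nn
N/IV-2 aff III-1×III-2: nn
⇒ N over [I-1,I-2,II-1,II-2,II-3,III-1,III-2,IV-1,IV-2]: 165 consistent
Z/I-1 ? ·: ZZ|Zz|zz
Z/I-2 un ·: ZZ|Zz
Z/II-1 un I-1×I-2: ZZ|Zz
Z/II-2 un ·: ZZ|Zz
Z/II-3 ? I-1×I-2: ZZ|Zz|zz
Z/III-1 un II-2×II-1: ZZ|Zz
Z/III-2 un ·: ZZ|Zz
Z/IV-1 ? III-1×III-2: ZZ|Zz|zz
Z/IV-2 un III-1×III-2: ZZ|Zz
⇒ Z over [I-1,I-2,II-1,II-2,II-3,III-1,III-2,IV-1,IV-2]: 460 consistent

III-2 ∈ {Nn ZZ, Nn Zz, nn ZZ, nn Zz}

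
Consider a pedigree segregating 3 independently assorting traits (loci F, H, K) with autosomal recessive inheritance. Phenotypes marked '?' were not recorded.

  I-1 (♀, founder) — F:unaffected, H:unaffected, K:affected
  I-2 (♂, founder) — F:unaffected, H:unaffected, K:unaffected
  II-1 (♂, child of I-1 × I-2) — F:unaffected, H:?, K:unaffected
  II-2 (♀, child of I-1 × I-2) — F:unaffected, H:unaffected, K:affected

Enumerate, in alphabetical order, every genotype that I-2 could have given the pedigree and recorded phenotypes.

I-2 ∈ {FF HH Kk, FF Hh Kk, Ff HH Kk, Ff Hh Kk}

F/I-1 un ·: FF|Ff
F/I-2 un ·: FF|Ff
F/II-1 un I-1×I-2: FF|Ff
F/II-2 un I-1×I-2: FF|Ff
⇒ F over [I-1,I-2,II-1,II-2]: 13 consistent
H/I-1 un ·: HH|Hh
H/I-2 un ·: HH|Hh
H/II-1 ? I-1×I-2: HH|Hh|hh
H/II-2 un I-1×I-2: HH|Hh
⇒ H over [I-1,I-2,II-1,II-2]: 15 consistent
K/I-1 aff ·: kk
K/I-2 un ·: Kk
K/II-1 un I-1×I-2: Kk
K/II-2 aff I-1×I-2: kk
⇒ K over [I-1,I-2,II-1,II-2]: 1 consistent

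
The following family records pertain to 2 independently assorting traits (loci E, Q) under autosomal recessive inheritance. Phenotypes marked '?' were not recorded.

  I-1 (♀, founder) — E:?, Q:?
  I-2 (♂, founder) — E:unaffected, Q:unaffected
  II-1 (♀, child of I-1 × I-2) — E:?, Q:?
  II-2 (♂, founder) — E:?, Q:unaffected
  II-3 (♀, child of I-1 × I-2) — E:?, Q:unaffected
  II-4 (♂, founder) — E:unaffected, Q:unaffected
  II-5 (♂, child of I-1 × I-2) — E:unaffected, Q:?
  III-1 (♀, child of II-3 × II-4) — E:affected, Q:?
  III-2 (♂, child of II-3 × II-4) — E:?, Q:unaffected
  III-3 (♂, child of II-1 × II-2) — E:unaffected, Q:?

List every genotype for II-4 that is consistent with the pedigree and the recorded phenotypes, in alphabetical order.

II-4 ∈ {Ee QQ, Ee Qq}

E/I-1 ? ·: EE|Ee|ee
E/I-2 un ·: EE|Ee
E/II-1 ? I-1×I-2: EE|Ee|ee
E/II-2 ? ·: EE|Ee|ee
E/II-3 ? I-1×I-2: Ee|ee
E/II-4 un ·: Ee
E/II-5 un I-1×I-2: EE|Ee
E/III-1 aff II-3×II-4: ee
E/III-2 ? II-3×II-4: EE|Ee|ee
E/III-3 un II-1×II-2: EE|Ee
⇒ E over [I-1,I-2,II-1,II-2,II-3,II-4,II-5,III-1,III-2,III-3]: 268 consistent
Q/I-1 ? ·: QQ|Qq|qq
Q/I-2 un ·: QQ|Qq
Q/II-1 ? I-1×I-2: QQ|Qq|qq
Q/II-2 un ·: QQ|Qq
Q/II-3 un I-1×I-2: QQ|Qq
Q/II-4 un ·: QQ|Qq
Q/II-5 ? I-1×I-2: QQ|Qq|qq
Q/III-1 ? II-3×II-4: QQ|Qq|qq
Q/III-2 un II-3×II-4: QQ|Qq
Q/III-3 ? II-1×II-2: QQ|Qq|qq
⇒ Q over [I-1,I-2,II-1,II-2,II-3,II-4,II-5,III-1,III-2,III-3]: 1200 consistent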